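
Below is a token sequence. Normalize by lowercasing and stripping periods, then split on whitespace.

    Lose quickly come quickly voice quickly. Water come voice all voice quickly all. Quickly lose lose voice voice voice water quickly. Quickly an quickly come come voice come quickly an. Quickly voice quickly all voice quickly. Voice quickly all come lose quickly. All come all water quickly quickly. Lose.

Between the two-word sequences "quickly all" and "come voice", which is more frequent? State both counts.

"quickly all" (4 vs 2)

"quickly all": 4 occurrences
"come voice": 2 occurrences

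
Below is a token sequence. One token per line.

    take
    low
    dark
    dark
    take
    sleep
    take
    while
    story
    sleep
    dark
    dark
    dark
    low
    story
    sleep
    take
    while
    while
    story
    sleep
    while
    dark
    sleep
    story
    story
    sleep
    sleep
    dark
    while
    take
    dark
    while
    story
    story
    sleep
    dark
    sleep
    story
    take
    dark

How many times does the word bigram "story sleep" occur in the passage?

5

Scanning the 40 overlapping bigram windows for "story sleep":
  position 9–10: story sleep
  position 15–16: story sleep
  position 20–21: story sleep
  position 26–27: story sleep
  position 35–36: story sleep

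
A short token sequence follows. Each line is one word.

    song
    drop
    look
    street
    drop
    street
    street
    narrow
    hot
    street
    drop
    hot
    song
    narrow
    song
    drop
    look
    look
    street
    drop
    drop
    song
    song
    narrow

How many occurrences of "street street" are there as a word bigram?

1

Scanning the 23 overlapping bigram windows for "street street":
  position 6–7: street street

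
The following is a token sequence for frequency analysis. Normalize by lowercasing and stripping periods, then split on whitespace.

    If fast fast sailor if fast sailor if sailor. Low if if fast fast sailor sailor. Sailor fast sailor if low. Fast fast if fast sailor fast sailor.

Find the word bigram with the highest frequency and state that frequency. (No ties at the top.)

Bigram frequencies (highest first):
  fast sailor: 6
  if fast: 4
  fast fast: 3
  sailor if: 3
  sailor sailor: 2
  sailor fast: 2
  … (7 more, each ≤ 1)

"fast sailor", 6 times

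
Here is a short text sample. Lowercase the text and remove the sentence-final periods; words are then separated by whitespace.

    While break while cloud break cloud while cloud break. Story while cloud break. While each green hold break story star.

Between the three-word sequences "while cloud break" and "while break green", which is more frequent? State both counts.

"while cloud break": 3 occurrences
"while break green": 0 occurrences

"while cloud break" (3 vs 0)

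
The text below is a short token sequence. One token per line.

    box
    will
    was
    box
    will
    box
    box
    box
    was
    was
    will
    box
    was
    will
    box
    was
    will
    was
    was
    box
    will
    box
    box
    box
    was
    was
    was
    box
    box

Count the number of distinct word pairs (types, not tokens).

29 tokens → 28 bigram windows in total.
Repeated bigrams (each contributes count−1 duplicates):
  box box: 5
  box was: 4
  was was: 4
  will box: 4
  box will: 3
  was box: 3
  was will: 3
  will was: 2
20 duplicate windows → 28 − 20 = 8 distinct.

8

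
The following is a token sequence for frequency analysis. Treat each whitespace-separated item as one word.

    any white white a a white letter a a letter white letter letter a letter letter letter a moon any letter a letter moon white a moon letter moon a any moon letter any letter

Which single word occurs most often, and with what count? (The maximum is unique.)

Unigram frequencies (highest first):
  letter: 12
  a: 9
  white: 5
  moon: 5
  any: 4

"letter", 12 times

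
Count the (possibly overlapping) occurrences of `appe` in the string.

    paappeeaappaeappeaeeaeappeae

Sliding a length-4 window over the 28 characters (25 positions):
  position 3–6: appe
  position 14–17: appe
  position 23–26: appe

3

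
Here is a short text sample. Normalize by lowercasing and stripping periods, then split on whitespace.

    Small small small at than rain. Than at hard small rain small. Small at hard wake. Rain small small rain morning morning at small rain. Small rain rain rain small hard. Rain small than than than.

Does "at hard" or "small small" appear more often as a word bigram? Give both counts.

"at hard": 2 occurrences
"small small": 4 occurrences

"small small" (4 vs 2)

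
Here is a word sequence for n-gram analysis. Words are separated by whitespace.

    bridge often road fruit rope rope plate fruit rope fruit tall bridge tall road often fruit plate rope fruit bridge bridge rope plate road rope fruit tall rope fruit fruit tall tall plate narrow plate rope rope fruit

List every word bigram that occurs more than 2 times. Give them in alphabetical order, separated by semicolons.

fruit tall; rope fruit

Bigram counts meeting the condition (more than 2 times):
  fruit tall: 3
  rope fruit: 5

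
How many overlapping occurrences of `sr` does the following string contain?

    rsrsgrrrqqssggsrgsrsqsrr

4

Sliding a length-2 window over the 24 characters (23 positions):
  position 2–3: sr
  position 15–16: sr
  position 18–19: sr
  position 22–23: sr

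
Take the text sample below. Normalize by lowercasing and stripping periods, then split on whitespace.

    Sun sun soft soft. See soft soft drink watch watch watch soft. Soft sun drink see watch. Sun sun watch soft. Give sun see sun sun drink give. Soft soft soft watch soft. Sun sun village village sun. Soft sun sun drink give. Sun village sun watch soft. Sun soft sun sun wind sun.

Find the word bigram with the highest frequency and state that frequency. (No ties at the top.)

"sun sun", 6 times

Bigram frequencies (highest first):
  sun sun: 6
  soft soft: 5
  soft sun: 5
  watch soft: 4
  sun soft: 3
  sun drink: 3
  … (21 more, each ≤ 2)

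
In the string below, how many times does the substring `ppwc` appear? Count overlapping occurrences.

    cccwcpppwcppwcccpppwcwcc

Sliding a length-4 window over the 24 characters (21 positions):
  position 7–10: ppwc
  position 11–14: ppwc
  position 18–21: ppwc

3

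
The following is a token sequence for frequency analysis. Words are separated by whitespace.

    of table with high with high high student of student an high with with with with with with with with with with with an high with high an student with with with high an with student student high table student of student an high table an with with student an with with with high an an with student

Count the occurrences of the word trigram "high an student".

Scanning the 56 overlapping trigram windows for "high an student":
  position 27–29: high an student

1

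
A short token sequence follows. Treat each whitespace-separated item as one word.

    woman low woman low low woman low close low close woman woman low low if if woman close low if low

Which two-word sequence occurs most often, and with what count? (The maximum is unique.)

"woman low", 4 times

Bigram frequencies (highest first):
  woman low: 4
  low woman: 2
  low low: 2
  low close: 2
  close low: 2
  low if: 2
  … (6 more, each ≤ 1)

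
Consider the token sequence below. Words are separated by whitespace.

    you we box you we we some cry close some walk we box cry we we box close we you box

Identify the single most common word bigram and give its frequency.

"we box", 3 times

Bigram frequencies (highest first):
  we box: 3
  you we: 2
  we we: 2
  box you: 1
  we some: 1
  some cry: 1
  … (10 more, each ≤ 1)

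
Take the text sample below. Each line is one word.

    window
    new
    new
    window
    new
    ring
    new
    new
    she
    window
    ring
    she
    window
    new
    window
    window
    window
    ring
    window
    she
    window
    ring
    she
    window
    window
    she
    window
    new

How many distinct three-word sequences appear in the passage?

21

28 tokens → 26 trigram windows in total.
Repeated trigrams (each contributes count−1 duplicates):
  ring she window: 2
  she window new: 2
  she window ring: 2
  window ring she: 2
  window she window: 2
5 duplicate windows → 26 − 5 = 21 distinct.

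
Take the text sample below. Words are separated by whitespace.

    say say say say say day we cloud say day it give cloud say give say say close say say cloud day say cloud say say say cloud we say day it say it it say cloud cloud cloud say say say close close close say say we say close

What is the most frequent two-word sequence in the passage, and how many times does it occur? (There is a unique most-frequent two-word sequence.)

Bigram frequencies (highest first):
  say say: 11
  cloud say: 4
  say cloud: 4
  say day: 3
  say close: 3
  day it: 2
  … (17 more, each ≤ 2)

"say say", 11 times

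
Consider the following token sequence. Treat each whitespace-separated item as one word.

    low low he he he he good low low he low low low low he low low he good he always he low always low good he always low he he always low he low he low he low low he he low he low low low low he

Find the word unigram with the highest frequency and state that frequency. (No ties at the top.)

Unigram frequencies (highest first):
  low: 23
  he: 19
  always: 4
  good: 3

"low", 23 times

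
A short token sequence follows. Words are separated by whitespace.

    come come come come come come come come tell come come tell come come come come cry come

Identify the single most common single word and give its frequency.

Unigram frequencies (highest first):
  come: 15
  tell: 2
  cry: 1

"come", 15 times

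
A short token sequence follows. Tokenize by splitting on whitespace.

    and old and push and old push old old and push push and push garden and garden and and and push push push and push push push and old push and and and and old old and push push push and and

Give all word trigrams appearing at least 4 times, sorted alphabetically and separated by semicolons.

and push push; push push and

Trigram counts meeting the condition (at least 4 times):
  and push push: 4
  push push and: 4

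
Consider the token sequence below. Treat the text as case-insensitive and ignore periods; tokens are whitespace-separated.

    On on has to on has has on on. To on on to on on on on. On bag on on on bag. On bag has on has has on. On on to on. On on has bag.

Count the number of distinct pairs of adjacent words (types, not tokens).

11

38 tokens → 37 bigram windows in total.
Repeated bigrams (each contributes count−1 duplicates):
  on on: 13
  on has: 4
  to on: 4
  has on: 3
  on bag: 3
  on to: 3
  bag on: 2
  has has: 2
26 duplicate windows → 37 − 26 = 11 distinct.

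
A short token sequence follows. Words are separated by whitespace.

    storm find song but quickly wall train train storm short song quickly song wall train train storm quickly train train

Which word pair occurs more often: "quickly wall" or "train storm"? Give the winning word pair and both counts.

"train storm" (2 vs 1)

"quickly wall": 1 occurrence
"train storm": 2 occurrences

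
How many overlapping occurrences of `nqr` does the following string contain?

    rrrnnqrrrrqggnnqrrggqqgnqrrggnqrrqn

4

Sliding a length-3 window over the 35 characters (33 positions):
  position 5–7: nqr
  position 15–17: nqr
  position 24–26: nqr
  position 30–32: nqr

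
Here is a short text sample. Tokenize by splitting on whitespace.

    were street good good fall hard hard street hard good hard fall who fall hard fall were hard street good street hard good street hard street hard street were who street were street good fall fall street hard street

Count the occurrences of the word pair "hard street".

5

Scanning the 38 overlapping bigram windows for "hard street":
  position 7–8: hard street
  position 18–19: hard street
  position 25–26: hard street
  position 27–28: hard street
  position 38–39: hard street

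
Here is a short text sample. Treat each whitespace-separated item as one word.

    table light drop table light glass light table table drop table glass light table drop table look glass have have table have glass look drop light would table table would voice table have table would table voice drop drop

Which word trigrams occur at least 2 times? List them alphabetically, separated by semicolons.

Trigram counts meeting the condition (at least 2 times):
  glass light table: 2
  table drop table: 2

glass light table; table drop table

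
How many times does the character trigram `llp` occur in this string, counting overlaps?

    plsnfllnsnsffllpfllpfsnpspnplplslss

2

Sliding a length-3 window over the 35 characters (33 positions):
  position 14–16: llp
  position 18–20: llp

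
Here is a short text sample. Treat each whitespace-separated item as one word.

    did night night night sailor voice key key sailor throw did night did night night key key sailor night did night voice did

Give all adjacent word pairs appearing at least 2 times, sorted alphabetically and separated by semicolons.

did night; key key; key sailor; night did; night night

Bigram counts meeting the condition (at least 2 times):
  did night: 4
  key key: 2
  key sailor: 2
  night did: 2
  night night: 3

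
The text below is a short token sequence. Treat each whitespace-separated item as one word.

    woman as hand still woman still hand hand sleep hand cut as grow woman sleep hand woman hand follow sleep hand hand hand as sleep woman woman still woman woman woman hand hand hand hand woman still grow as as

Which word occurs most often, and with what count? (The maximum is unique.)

Unigram frequencies (highest first):
  hand: 13
  woman: 10
  as: 5
  still: 4
  sleep: 4
  grow: 2
  … (2 more, each ≤ 1)

"hand", 13 times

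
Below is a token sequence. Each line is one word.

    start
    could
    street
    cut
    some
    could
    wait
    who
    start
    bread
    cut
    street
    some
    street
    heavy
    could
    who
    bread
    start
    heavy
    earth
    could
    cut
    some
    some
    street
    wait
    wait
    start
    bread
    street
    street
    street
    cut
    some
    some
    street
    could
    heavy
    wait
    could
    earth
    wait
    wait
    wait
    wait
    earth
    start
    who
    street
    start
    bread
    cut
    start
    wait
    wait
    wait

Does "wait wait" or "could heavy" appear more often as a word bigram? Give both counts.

"wait wait" (6 vs 1)

"wait wait": 6 occurrences
"could heavy": 1 occurrence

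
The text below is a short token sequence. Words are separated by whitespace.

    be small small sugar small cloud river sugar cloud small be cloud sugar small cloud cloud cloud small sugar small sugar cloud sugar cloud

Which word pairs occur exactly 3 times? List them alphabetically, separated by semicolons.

small sugar; sugar cloud; sugar small

Bigram counts meeting the condition (exactly 3 times):
  small sugar: 3
  sugar cloud: 3
  sugar small: 3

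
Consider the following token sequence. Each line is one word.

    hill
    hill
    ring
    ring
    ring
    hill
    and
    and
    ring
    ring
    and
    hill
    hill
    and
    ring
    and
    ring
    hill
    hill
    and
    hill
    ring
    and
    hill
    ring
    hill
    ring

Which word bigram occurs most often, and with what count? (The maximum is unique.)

"hill ring", 4 times

Bigram frequencies (highest first):
  hill ring: 4
  hill hill: 3
  ring ring: 3
  ring hill: 3
  hill and: 3
  and ring: 3
  … (3 more, each ≤ 3)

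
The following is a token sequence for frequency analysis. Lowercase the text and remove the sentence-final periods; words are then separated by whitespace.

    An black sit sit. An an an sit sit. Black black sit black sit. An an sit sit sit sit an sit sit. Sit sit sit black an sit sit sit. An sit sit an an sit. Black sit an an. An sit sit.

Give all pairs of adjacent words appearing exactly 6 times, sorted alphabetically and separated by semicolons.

Bigram counts meeting the condition (exactly 6 times):
  an an: 6
  sit an: 6

an an; sit an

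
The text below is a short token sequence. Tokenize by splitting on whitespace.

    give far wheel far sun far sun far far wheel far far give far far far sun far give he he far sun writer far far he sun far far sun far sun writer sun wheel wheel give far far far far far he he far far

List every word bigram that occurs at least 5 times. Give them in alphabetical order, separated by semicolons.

far far; far sun; sun far

Bigram counts meeting the condition (at least 5 times):
  far far: 11
  far sun: 6
  sun far: 5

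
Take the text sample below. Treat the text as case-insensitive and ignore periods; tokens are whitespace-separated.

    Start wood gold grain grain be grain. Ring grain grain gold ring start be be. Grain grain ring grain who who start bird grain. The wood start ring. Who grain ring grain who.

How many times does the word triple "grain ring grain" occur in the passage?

3

Scanning the 31 overlapping trigram windows for "grain ring grain":
  position 7–9: grain ring grain
  position 17–19: grain ring grain
  position 30–32: grain ring grain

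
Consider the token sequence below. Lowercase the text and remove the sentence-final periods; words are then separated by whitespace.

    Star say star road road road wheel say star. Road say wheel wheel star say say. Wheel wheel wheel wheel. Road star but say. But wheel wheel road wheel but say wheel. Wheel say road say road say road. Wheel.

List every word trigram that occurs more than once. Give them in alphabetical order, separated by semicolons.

road say road; say road say; say star road; say wheel wheel; wheel wheel road; wheel wheel wheel

Trigram counts meeting the condition (more than once):
  road say road: 2
  say road say: 2
  say star road: 2
  say wheel wheel: 3
  wheel wheel road: 2
  wheel wheel wheel: 2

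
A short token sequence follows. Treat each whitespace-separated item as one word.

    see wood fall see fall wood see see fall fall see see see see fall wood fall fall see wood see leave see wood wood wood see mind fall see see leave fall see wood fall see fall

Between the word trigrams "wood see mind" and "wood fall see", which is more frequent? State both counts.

"wood see mind": 1 occurrence
"wood fall see": 2 occurrences

"wood fall see" (2 vs 1)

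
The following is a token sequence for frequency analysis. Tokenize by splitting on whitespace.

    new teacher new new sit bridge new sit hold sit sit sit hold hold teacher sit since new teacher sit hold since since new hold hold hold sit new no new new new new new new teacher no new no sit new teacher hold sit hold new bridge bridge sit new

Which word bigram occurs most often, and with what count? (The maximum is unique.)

Bigram frequencies (highest first):
  new new: 6
  new teacher: 4
  sit hold: 4
  hold sit: 3
  hold hold: 3
  sit new: 3
  … (21 more, each ≤ 2)

"new new", 6 times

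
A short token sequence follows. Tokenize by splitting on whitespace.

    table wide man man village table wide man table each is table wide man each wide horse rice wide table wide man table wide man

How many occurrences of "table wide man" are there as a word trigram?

Scanning the 23 overlapping trigram windows for "table wide man":
  position 1–3: table wide man
  position 6–8: table wide man
  position 12–14: table wide man
  position 20–22: table wide man
  position 23–25: table wide man

5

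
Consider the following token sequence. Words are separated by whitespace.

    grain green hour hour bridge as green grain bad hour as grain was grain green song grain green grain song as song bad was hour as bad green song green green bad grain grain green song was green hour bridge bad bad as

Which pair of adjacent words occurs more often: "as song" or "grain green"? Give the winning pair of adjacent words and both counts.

"grain green" (4 vs 1)

"as song": 1 occurrence
"grain green": 4 occurrences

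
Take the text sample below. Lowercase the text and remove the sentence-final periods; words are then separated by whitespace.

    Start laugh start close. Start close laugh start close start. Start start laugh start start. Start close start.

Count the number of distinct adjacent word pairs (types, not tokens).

18 tokens → 17 bigram windows in total.
Repeated bigrams (each contributes count−1 duplicates):
  start close: 4
  start start: 4
  close start: 3
  laugh start: 3
  start laugh: 2
11 duplicate windows → 17 − 11 = 6 distinct.

6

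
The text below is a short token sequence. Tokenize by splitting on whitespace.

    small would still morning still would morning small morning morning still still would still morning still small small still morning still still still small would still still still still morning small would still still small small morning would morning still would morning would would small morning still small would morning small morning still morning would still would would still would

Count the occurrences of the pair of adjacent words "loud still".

Scanning the 59 overlapping bigram windows for "loud still":
  (none found)

0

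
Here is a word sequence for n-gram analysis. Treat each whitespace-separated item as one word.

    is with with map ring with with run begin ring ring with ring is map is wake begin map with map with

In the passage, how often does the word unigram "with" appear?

Scanning the 22 tokens for "with":
  position 2: with
  position 3: with
  position 6: with
  position 7: with
  position 12: with
  position 20: with
  position 22: with

7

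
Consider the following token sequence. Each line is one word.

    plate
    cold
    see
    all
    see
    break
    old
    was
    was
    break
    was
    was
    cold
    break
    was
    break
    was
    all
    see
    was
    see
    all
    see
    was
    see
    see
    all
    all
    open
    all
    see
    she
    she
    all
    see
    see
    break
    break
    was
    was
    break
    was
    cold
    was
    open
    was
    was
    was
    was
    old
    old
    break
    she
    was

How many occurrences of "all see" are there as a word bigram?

Scanning the 53 overlapping bigram windows for "all see":
  position 4–5: all see
  position 18–19: all see
  position 22–23: all see
  position 30–31: all see
  position 34–35: all see

5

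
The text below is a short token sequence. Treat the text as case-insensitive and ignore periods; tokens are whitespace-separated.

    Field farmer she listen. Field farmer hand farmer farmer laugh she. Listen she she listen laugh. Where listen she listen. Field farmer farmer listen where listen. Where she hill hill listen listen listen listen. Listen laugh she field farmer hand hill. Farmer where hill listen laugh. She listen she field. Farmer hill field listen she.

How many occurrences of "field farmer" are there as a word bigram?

5

Scanning the 54 overlapping bigram windows for "field farmer":
  position 1–2: field farmer
  position 5–6: field farmer
  position 21–22: field farmer
  position 38–39: field farmer
  position 50–51: field farmer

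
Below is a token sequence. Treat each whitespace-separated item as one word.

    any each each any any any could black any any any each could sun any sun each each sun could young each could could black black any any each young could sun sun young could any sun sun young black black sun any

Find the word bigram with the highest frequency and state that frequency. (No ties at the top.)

"any any", 5 times

Bigram frequencies (highest first):
  any any: 5
  any each: 3
  each each: 2
  could black: 2
  black any: 2
  each could: 2
  … (19 more, each ≤ 2)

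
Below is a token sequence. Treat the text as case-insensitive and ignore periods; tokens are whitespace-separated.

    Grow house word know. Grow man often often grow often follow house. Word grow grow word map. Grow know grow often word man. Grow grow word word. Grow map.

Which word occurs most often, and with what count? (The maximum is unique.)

Unigram frequencies (highest first):
  grow: 10
  word: 6
  often: 4
  house: 2
  know: 2
  man: 2
  … (2 more, each ≤ 2)

"grow", 10 times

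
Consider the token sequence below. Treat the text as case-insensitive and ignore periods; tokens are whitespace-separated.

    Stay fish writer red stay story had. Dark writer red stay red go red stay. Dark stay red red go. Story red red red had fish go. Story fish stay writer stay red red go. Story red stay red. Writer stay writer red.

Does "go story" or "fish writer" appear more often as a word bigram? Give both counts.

"go story": 3 occurrences
"fish writer": 1 occurrence

"go story" (3 vs 1)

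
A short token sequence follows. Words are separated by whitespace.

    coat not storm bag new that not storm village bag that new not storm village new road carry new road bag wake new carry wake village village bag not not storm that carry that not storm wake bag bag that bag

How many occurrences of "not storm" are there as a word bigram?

Scanning the 40 overlapping bigram windows for "not storm":
  position 2–3: not storm
  position 7–8: not storm
  position 13–14: not storm
  position 30–31: not storm
  position 35–36: not storm

5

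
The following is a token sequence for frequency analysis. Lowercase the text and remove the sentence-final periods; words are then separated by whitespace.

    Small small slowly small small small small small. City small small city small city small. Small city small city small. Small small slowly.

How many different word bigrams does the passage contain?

23 tokens → 22 bigram windows in total.
Repeated bigrams (each contributes count−1 duplicates):
  small small: 9
  city small: 5
  small city: 5
  small slowly: 2
17 duplicate windows → 22 − 17 = 5 distinct.

5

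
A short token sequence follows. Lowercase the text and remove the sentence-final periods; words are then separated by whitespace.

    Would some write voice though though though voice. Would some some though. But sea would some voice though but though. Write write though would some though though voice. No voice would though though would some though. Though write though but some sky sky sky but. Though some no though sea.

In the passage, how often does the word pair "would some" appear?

5

Scanning the 49 overlapping bigram windows for "would some":
  position 1–2: would some
  position 9–10: would some
  position 15–16: would some
  position 24–25: would some
  position 34–35: would some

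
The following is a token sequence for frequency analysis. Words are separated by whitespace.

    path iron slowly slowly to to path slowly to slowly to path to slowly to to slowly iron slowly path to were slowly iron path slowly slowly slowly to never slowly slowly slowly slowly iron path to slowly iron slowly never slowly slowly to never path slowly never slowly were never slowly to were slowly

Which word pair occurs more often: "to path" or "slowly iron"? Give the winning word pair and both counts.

"slowly iron" (4 vs 2)

"to path": 2 occurrences
"slowly iron": 4 occurrences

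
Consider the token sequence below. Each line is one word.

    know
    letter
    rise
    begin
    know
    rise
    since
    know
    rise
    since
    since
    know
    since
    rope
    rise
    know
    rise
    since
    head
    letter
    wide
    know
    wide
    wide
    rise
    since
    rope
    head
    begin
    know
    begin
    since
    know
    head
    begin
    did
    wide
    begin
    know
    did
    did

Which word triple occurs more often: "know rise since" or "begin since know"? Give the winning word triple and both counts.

"know rise since" (3 vs 1)

"know rise since": 3 occurrences
"begin since know": 1 occurrence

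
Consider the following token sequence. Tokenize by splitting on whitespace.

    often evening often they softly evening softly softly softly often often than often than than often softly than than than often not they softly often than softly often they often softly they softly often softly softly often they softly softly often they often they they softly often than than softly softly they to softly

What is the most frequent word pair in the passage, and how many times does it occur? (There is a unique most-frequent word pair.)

Bigram frequencies (highest first):
  softly often: 7
  often they: 5
  they softly: 5
  softly softly: 5
  often than: 4
  than than: 4
  … (16 more, each ≤ 3)

"softly often", 7 times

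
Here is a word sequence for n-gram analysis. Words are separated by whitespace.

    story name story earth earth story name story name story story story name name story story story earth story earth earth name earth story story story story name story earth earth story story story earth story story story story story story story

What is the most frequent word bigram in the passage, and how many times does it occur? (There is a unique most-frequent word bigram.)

"story story", 15 times

Bigram frequencies (highest first):
  story story: 15
  story name: 5
  name story: 5
  story earth: 5
  earth story: 5
  earth earth: 3
  … (3 more, each ≤ 1)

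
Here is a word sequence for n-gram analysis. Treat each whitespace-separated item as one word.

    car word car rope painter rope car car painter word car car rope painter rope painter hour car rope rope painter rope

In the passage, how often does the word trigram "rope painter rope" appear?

Scanning the 20 overlapping trigram windows for "rope painter rope":
  position 4–6: rope painter rope
  position 13–15: rope painter rope
  position 20–22: rope painter rope

3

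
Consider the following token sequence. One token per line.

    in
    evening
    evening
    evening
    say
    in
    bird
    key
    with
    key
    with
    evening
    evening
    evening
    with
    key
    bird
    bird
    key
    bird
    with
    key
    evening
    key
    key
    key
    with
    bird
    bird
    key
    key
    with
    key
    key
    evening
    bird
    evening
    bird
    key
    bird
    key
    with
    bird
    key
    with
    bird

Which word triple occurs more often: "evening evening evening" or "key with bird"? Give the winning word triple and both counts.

"evening evening evening": 2 occurrences
"key with bird": 3 occurrences

"key with bird" (3 vs 2)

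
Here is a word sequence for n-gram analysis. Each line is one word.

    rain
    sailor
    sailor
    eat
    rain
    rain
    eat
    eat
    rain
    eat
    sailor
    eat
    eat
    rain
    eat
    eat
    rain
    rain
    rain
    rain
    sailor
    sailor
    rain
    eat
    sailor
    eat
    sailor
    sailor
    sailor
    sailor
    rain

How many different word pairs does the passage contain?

9

31 tokens → 30 bigram windows in total.
Repeated bigrams (each contributes count−1 duplicates):
  sailor sailor: 5
  eat rain: 4
  rain eat: 4
  rain rain: 4
  eat eat: 3
  eat sailor: 3
  sailor eat: 3
  rain sailor: 2
  … (1 more repeated)
21 duplicate windows → 30 − 21 = 9 distinct.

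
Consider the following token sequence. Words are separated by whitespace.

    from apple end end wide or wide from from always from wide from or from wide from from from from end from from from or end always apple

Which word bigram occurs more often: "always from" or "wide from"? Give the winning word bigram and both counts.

"wide from" (3 vs 1)

"always from": 1 occurrence
"wide from": 3 occurrences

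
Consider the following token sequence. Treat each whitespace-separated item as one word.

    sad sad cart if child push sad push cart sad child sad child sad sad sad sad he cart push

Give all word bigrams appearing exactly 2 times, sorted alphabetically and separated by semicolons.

Bigram counts meeting the condition (exactly 2 times):
  child sad: 2
  sad child: 2

child sad; sad child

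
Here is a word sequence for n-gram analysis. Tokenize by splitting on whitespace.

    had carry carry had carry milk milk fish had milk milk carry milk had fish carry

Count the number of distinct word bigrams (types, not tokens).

12

16 tokens → 15 bigram windows in total.
Repeated bigrams (each contributes count−1 duplicates):
  carry milk: 2
  had carry: 2
  milk milk: 2
3 duplicate windows → 15 − 3 = 12 distinct.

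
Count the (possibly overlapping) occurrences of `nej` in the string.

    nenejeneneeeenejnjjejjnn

2

Sliding a length-3 window over the 24 characters (22 positions):
  position 3–5: nej
  position 14–16: nej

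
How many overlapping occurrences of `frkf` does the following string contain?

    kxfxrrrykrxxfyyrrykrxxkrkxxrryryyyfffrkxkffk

0

Sliding a length-4 window over the 44 characters (41 positions):
  (no match at any position)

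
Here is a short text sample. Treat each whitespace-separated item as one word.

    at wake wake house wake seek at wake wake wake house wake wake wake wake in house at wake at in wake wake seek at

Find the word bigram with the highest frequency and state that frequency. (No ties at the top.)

Bigram frequencies (highest first):
  wake wake: 7
  at wake: 3
  wake house: 2
  house wake: 2
  wake seek: 2
  seek at: 2
  … (6 more, each ≤ 1)

"wake wake", 7 times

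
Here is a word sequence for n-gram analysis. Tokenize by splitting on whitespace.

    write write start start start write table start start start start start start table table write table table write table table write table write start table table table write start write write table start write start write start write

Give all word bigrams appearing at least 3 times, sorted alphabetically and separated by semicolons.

start start; start write; table table; table write; write start; write table

Bigram counts meeting the condition (at least 3 times):
  start start: 7
  start write: 5
  table table: 5
  table write: 5
  write start: 5
  write table: 5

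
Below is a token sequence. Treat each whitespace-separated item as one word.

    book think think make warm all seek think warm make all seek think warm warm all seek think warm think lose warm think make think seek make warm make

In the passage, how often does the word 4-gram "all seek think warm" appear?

Scanning the 26 overlapping 4-gram windows for "all seek think warm":
  position 6–9: all seek think warm
  position 11–14: all seek think warm
  position 16–19: all seek think warm

3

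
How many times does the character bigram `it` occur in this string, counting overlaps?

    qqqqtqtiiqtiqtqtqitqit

Sliding a length-2 window over the 22 characters (21 positions):
  position 18–19: it
  position 21–22: it

2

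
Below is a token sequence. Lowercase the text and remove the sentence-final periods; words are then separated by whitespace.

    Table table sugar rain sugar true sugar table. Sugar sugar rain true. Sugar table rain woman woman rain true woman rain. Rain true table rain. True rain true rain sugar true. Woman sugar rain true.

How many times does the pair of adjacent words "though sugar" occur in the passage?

0

Scanning the 34 overlapping bigram windows for "though sugar":
  (none found)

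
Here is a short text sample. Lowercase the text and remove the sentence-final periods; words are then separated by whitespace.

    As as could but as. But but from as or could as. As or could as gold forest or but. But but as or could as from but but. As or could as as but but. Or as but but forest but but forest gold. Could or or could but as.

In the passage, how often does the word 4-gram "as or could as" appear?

Scanning the 48 overlapping 4-gram windows for "as or could as":
  position 9–12: as or could as
  position 13–16: as or could as
  position 23–26: as or could as
  position 30–33: as or could as

4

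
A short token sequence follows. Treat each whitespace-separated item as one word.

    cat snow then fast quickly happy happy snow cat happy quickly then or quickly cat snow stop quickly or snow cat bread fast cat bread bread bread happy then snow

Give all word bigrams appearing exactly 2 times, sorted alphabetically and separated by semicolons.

bread bread; cat bread; cat snow; snow cat

Bigram counts meeting the condition (exactly 2 times):
  bread bread: 2
  cat bread: 2
  cat snow: 2
  snow cat: 2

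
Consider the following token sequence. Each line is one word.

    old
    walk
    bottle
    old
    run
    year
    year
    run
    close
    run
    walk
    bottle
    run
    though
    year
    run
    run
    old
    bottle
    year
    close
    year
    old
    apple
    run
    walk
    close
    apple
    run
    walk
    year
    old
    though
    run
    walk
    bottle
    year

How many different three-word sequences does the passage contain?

33

37 tokens → 35 trigram windows in total.
Repeated trigrams (each contributes count−1 duplicates):
  apple run walk: 2
  run walk bottle: 2
2 duplicate windows → 35 − 2 = 33 distinct.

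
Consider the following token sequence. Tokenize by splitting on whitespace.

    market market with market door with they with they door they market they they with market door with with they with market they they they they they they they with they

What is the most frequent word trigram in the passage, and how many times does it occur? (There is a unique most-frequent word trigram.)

Trigram frequencies (highest first):
  they they they: 5
  with market door: 2
  market door with: 2
  with they with: 2
  they with they: 2
  market they they: 2
  … (12 more, each ≤ 2)

"they they they", 5 times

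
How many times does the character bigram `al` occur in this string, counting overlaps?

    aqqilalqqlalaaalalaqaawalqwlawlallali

Sliding a length-2 window over the 37 characters (36 positions):
  position 6–7: al
  position 11–12: al
  position 15–16: al
  position 17–18: al
  position 24–25: al
  position 32–33: al
  position 35–36: al

7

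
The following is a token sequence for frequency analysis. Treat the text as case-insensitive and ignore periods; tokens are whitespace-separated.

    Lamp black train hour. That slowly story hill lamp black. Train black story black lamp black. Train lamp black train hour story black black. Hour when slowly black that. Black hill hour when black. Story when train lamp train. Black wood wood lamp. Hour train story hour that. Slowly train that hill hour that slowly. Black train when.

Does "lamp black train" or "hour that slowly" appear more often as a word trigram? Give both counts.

"lamp black train": 4 occurrences
"hour that slowly": 3 occurrences

"lamp black train" (4 vs 3)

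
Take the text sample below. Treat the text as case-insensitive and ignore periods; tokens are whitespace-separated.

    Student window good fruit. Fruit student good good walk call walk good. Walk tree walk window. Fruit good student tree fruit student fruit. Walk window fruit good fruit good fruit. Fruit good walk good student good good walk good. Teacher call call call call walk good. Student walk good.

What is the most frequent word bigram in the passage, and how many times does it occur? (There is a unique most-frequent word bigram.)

"walk good", 5 times

Bigram frequencies (highest first):
  walk good: 5
  good walk: 4
  fruit good: 4
  good fruit: 3
  good student: 3
  call call: 3
  … (19 more, each ≤ 2)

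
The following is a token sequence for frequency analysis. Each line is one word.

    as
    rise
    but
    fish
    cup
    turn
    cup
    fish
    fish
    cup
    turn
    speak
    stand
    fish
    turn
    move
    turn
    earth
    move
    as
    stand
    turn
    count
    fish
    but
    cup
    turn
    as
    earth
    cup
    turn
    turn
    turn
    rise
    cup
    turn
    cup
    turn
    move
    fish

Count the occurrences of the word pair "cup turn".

Scanning the 39 overlapping bigram windows for "cup turn":
  position 5–6: cup turn
  position 10–11: cup turn
  position 26–27: cup turn
  position 30–31: cup turn
  position 35–36: cup turn
  position 37–38: cup turn

6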